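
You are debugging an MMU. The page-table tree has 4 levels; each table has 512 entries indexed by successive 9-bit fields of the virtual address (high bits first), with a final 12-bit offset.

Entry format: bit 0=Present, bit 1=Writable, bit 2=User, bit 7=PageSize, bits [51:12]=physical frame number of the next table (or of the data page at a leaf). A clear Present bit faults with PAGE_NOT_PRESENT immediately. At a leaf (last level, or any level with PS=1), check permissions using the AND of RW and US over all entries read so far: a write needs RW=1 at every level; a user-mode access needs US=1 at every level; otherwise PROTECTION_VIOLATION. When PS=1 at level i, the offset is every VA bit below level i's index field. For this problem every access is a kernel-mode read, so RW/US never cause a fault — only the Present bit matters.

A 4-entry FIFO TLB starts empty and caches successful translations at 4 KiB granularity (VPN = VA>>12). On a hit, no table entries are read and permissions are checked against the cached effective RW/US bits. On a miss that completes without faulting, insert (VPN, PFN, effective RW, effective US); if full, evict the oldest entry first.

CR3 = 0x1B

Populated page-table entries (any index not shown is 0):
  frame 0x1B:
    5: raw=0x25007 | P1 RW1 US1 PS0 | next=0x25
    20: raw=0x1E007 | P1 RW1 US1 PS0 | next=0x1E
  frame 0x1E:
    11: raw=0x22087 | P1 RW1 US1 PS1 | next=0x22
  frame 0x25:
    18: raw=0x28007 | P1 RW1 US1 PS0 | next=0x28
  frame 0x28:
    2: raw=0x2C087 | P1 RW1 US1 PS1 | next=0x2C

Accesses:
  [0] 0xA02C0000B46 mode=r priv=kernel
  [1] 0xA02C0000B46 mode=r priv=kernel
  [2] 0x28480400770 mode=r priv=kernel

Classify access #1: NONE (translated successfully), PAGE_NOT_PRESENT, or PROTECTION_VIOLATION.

Per-access translation:
#0 VA=0xA02C0000B46 (r,kernel):
  L0 @0x1B[20] → 0x1E007  P=1,RW=1,US=1,PS=0
  L1 @0x1E[11] → 0x22087  P=1,RW=1,US=1,PS=1
  ✓ 0x22B46 (huge @L1)  — 2 lookups
#1 VA=0xA02C0000B46 (r,kernel):
  TLB hit vpn=0xA02C0000 → PA=0x22B46
#2 VA=0x28480400770 (r,kernel):
  L0 @0x1B[5] → 0x25007  P=1,RW=1,US=1,PS=0
  L1 @0x25[18] → 0x28007  P=1,RW=1,US=1,PS=0
  L2 @0x28[2] → 0x2C087  P=1,RW=1,US=1,PS=1
  ✓ 0x2C770 (huge @L2)  — 3 lookups

Access #1 fault: NONE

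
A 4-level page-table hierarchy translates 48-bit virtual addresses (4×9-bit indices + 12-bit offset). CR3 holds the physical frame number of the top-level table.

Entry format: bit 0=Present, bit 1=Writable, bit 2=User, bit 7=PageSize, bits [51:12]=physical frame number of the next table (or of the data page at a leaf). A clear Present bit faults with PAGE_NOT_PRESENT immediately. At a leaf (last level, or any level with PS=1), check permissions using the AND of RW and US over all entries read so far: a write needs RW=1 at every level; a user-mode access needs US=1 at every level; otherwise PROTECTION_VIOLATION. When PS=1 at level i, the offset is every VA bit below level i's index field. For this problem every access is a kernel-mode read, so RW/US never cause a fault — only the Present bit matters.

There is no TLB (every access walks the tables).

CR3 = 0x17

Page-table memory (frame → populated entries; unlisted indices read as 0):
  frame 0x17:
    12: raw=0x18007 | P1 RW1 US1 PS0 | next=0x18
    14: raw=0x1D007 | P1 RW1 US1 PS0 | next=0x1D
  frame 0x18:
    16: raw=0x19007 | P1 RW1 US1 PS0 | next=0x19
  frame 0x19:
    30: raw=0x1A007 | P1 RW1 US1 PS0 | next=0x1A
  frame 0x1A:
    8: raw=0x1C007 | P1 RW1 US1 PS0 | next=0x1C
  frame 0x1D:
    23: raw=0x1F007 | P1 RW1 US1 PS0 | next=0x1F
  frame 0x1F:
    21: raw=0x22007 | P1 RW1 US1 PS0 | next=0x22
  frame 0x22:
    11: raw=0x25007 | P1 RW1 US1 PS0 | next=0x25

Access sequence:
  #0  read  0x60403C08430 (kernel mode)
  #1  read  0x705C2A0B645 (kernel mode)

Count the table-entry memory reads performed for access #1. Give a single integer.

Per-access translation:
#0 VA=0x60403C08430 (r,kernel):
  [0] read 0x17 idx=12: raw=0x18007 flags P=1 W=1 U=1 S=0
  [1] read 0x18 idx=16: raw=0x19007 flags P=1 W=1 U=1 S=0
  [2] read 0x19 idx=30: raw=0x1A007 flags P=1 W=1 U=1 S=0
  [3] read 0x1A idx=8: raw=0x1C007 flags P=1 W=1 U=1 S=0
  ⇒ phys 0x1C430  [4 reads]
#1 VA=0x705C2A0B645 (r,kernel):
  [0] read 0x17 idx=14: raw=0x1D007 flags P=1 W=1 U=1 S=0
  [1] read 0x1D idx=23: raw=0x1F007 flags P=1 W=1 U=1 S=0
  [2] read 0x1F idx=21: raw=0x22007 flags P=1 W=1 U=1 S=0
  [3] read 0x22 idx=11: raw=0x25007 flags P=1 W=1 U=1 S=0
  ⇒ phys 0x25645  [4 reads]

Entries read for #1: 4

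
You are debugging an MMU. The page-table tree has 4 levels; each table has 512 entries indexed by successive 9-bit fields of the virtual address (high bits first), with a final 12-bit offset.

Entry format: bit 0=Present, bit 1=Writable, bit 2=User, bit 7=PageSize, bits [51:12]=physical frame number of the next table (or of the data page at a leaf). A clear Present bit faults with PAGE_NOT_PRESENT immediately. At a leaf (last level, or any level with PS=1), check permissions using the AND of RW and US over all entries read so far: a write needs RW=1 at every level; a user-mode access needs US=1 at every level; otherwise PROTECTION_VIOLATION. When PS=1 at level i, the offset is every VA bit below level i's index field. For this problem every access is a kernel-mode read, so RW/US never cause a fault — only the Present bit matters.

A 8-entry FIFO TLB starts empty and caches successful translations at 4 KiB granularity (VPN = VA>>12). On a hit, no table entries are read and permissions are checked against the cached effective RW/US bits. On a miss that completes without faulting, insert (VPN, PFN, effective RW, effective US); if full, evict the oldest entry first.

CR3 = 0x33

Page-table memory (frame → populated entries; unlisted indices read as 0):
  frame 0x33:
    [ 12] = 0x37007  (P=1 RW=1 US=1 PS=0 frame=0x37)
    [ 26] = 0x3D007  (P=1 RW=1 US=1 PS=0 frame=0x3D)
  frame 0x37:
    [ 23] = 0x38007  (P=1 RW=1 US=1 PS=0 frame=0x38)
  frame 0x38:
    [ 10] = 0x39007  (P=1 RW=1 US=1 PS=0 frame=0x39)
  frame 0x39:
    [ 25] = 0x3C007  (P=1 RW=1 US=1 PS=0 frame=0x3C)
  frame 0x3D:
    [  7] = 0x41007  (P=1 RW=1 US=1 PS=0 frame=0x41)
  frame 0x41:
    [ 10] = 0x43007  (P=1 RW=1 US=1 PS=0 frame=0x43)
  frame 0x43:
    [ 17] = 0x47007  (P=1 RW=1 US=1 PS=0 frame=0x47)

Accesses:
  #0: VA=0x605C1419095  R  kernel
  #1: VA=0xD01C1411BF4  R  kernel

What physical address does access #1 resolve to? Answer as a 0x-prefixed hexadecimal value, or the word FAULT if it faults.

Walk each access:
#0 VA=0x605C1419095 (r,kernel):
  L0 @0x33[12] → 0x37007  P=1,RW=1,US=1,PS=0
  L1 @0x37[23] → 0x38007  P=1,RW=1,US=1,PS=0
  L2 @0x38[10] → 0x39007  P=1,RW=1,US=1,PS=0
  L3 @0x39[25] → 0x3C007  P=1,RW=1,US=1,PS=0
  → PA=0x3C095  (4 entries read)
#1 VA=0xD01C1411BF4 (r,kernel):
  L0 @0x33[26] → 0x3D007  P=1,RW=1,US=1,PS=0
  L1 @0x3D[7] → 0x41007  P=1,RW=1,US=1,PS=0
  L2 @0x41[10] → 0x43007  P=1,RW=1,US=1,PS=0
  L3 @0x43[17] → 0x47007  P=1,RW=1,US=1,PS=0
  → PA=0x47BF4  (4 entries read)

Access #1 PA: 0x47BF4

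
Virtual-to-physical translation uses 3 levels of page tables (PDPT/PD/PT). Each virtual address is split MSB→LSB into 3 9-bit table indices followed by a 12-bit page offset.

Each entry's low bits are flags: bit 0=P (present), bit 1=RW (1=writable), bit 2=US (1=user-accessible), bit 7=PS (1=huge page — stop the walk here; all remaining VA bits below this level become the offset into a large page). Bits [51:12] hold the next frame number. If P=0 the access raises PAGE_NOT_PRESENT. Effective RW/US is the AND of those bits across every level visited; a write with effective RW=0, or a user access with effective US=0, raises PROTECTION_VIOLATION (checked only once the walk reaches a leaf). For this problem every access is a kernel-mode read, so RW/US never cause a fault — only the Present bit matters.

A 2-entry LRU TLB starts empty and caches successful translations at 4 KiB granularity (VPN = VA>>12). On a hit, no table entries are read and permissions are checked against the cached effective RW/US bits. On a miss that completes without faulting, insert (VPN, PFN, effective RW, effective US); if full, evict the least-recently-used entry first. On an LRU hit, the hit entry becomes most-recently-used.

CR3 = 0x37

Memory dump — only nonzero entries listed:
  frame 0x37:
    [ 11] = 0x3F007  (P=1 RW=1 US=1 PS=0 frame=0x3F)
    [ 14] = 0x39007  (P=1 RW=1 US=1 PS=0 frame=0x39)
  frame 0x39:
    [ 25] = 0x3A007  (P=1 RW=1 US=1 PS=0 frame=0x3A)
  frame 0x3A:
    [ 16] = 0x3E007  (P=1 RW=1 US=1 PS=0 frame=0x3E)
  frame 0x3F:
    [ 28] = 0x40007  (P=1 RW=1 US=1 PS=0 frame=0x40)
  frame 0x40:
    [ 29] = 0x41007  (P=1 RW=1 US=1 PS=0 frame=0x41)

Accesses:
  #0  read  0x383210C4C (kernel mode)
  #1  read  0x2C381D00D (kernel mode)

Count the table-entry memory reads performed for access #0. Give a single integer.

Trace:
#0 VA=0x383210C4C (r,kernel):
  [0] read 0x37 idx=14: raw=0x39007 flags P=1 W=1 U=1 S=0
  [1] read 0x39 idx=25: raw=0x3A007 flags P=1 W=1 U=1 S=0
  [2] read 0x3A idx=16: raw=0x3E007 flags P=1 W=1 U=1 S=0
  ⇒ phys 0x3EC4C  [3 reads]
#1 VA=0x2C381D00D (r,kernel):
  [0] read 0x37 idx=11: raw=0x3F007 flags P=1 W=1 U=1 S=0
  [1] read 0x3F idx=28: raw=0x40007 flags P=1 W=1 U=1 S=0
  [2] read 0x40 idx=29: raw=0x41007 flags P=1 W=1 U=1 S=0
  ⇒ phys 0x4100D  [3 reads]

Entries read for #0: 3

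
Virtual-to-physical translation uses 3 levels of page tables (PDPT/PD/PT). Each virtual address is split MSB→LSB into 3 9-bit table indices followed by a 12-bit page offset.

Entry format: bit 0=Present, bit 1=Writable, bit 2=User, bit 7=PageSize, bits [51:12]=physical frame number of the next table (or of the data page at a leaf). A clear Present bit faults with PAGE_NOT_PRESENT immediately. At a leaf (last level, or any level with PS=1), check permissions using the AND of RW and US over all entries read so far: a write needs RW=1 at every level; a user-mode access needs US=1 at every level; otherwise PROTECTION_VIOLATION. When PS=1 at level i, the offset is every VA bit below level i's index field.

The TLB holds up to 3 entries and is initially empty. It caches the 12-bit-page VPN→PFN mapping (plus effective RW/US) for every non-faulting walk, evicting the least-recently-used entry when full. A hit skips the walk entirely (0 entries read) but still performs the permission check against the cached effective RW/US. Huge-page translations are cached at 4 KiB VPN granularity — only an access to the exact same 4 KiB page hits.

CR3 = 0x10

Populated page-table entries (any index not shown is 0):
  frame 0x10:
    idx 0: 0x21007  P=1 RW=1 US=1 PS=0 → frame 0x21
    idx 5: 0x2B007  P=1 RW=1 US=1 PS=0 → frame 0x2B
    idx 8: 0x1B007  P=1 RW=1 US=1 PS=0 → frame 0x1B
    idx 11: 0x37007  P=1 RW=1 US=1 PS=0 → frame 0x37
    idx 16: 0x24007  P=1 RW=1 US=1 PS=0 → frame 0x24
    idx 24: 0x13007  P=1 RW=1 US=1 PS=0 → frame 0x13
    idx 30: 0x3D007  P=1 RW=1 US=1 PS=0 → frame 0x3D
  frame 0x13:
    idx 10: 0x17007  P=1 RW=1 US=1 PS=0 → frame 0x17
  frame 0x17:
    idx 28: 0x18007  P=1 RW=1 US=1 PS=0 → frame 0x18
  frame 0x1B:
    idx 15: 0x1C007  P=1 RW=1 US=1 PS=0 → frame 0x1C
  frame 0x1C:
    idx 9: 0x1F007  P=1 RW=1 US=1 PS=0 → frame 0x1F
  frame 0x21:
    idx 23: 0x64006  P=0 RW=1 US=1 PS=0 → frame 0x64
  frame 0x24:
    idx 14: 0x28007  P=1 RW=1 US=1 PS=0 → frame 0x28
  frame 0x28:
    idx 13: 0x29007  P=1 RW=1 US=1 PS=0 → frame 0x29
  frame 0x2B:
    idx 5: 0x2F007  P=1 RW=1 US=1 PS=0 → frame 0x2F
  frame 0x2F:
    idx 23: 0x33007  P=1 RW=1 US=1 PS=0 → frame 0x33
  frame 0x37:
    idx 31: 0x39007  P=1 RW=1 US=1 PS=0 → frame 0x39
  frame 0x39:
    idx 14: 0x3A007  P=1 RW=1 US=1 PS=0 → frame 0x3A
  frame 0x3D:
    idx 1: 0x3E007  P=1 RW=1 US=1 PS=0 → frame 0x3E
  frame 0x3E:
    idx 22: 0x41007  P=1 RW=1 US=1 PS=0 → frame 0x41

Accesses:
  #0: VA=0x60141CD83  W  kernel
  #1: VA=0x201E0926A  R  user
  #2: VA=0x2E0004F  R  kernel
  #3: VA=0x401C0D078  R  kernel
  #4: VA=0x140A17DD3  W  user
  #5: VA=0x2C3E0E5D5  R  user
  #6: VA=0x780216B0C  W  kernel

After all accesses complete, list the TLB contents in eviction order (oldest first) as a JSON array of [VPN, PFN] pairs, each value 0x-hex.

Per-access translation:
#0 VA=0x60141CD83 (w,kernel):
  L0 @0x10[24] → 0x13007  P=1,RW=1,US=1,PS=0
  L1 @0x13[10] → 0x17007  P=1,RW=1,US=1,PS=0
  L2 @0x17[28] → 0x18007  P=1,RW=1,US=1,PS=0
  ⇒ phys 0x18D83  [3 reads]
#1 VA=0x201E0926A (r,user):
  L0 @0x10[8] → 0x1B007  P=1,RW=1,US=1,PS=0
  L1 @0x1B[15] → 0x1C007  P=1,RW=1,US=1,PS=0
  L2 @0x1C[9] → 0x1F007  P=1,RW=1,US=1,PS=0
  ⇒ phys 0x1F26A  [3 reads]
#2 VA=0x2E0004F (r,kernel):
  L0 @0x10[0] → 0x21007  P=1,RW=1,US=1,PS=0
  L1 @0x21[23] → 0x64006  P=0,RW=1,US=1,PS=0
  → PAGE_NOT_PRESENT  (2 entries read)
#3 VA=0x401C0D078 (r,kernel):
  L0 @0x10[16] → 0x24007  P=1,RW=1,US=1,PS=0
  L1 @0x24[14] → 0x28007  P=1,RW=1,US=1,PS=0
  L2 @0x28[13] → 0x29007  P=1,RW=1,US=1,PS=0
  ⇒ phys 0x29078  [3 reads]
#4 VA=0x140A17DD3 (w,user):
  L0 @0x10[5] → 0x2B007  P=1,RW=1,US=1,PS=0
  L1 @0x2B[5] → 0x2F007  P=1,RW=1,US=1,PS=0
  L2 @0x2F[23] → 0x33007  P=1,RW=1,US=1,PS=0
  ⇒ phys 0x33DD3  [3 reads]
#5 VA=0x2C3E0E5D5 (r,user):
  L0 @0x10[11] → 0x37007  P=1,RW=1,US=1,PS=0
  L1 @0x37[31] → 0x39007  P=1,RW=1,US=1,PS=0
  L2 @0x39[14] → 0x3A007  P=1,RW=1,US=1,PS=0
  ⇒ phys 0x3A5D5  [3 reads]
#6 VA=0x780216B0C (w,kernel):
  L0 @0x10[30] → 0x3D007  P=1,RW=1,US=1,PS=0
  L1 @0x3D[1] → 0x3E007  P=1,RW=1,US=1,PS=0
  L2 @0x3E[22] → 0x41007  P=1,RW=1,US=1,PS=0
  ⇒ phys 0x41B0C  [3 reads]

TLB: [["0x140A17", "0x33"], ["0x2C3E0E", "0x3A"], ["0x780216", "0x41"]]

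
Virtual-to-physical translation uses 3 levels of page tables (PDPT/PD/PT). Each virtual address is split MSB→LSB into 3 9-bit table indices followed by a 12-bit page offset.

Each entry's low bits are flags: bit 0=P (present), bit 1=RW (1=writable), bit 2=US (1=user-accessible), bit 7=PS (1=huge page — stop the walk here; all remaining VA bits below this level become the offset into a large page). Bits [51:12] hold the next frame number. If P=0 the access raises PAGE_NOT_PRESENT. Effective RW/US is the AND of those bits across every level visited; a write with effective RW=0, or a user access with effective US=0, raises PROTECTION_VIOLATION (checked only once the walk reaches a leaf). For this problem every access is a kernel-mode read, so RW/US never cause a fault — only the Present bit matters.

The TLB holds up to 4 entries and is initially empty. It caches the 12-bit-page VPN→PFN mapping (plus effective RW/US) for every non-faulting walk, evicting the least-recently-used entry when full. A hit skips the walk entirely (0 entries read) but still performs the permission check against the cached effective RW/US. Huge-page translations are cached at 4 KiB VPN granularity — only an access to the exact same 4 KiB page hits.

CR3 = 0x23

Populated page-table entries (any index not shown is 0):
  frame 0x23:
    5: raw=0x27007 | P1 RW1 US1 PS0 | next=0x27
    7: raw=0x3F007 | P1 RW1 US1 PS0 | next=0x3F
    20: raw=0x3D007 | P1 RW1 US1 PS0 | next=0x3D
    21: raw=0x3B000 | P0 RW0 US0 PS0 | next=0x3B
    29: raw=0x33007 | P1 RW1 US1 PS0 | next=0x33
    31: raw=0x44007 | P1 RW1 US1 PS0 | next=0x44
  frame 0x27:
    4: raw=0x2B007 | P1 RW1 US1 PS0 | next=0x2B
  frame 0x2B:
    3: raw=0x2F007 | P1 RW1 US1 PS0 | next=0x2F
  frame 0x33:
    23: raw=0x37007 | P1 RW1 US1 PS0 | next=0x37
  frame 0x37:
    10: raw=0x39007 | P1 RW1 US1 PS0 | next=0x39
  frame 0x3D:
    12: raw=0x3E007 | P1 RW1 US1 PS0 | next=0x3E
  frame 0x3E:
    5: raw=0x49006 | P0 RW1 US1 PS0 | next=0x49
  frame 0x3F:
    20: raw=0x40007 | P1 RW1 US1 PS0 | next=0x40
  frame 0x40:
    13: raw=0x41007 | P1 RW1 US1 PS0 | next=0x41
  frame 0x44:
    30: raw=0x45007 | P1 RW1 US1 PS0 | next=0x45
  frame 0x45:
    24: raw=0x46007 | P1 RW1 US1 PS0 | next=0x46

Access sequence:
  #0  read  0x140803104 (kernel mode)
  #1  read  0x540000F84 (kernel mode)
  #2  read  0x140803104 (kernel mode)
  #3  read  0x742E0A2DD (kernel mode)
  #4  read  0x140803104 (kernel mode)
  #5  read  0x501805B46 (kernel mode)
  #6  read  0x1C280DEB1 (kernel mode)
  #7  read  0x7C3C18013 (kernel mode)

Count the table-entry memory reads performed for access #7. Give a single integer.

Walk each access:
#0 VA=0x140803104 (r,kernel):
  L0 @0x23[5] → 0x27007  P=1,RW=1,US=1,PS=0
  L1 @0x27[4] → 0x2B007  P=1,RW=1,US=1,PS=0
  L2 @0x2B[3] → 0x2F007  P=1,RW=1,US=1,PS=0
  ⇒ phys 0x2F104  [3 reads]
#1 VA=0x540000F84 (r,kernel):
  L0 @0x23[21] → 0x3B000  P=0,RW=0,US=0,PS=0
  ⇒ fault: PAGE_NOT_PRESENT  — 1 lookups
#2 VA=0x140803104 (r,kernel):
  TLB hit vpn=0x140803 → PA=0x2F104
#3 VA=0x742E0A2DD (r,kernel):
  L0 @0x23[29] → 0x33007  P=1,RW=1,US=1,PS=0
  L1 @0x33[23] → 0x37007  P=1,RW=1,US=1,PS=0
  L2 @0x37[10] → 0x39007  P=1,RW=1,US=1,PS=0
  ⇒ phys 0x392DD  [3 reads]
#4 VA=0x140803104 (r,kernel):
  TLB hit vpn=0x140803 → PA=0x2F104
#5 VA=0x501805B46 (r,kernel):
  L0 @0x23[20] → 0x3D007  P=1,RW=1,US=1,PS=0
  L1 @0x3D[12] → 0x3E007  P=1,RW=1,US=1,PS=0
  L2 @0x3E[5] → 0x49006  P=0,RW=1,US=1,PS=0
  ⇒ fault: PAGE_NOT_PRESENT  — 3 lookups
#6 VA=0x1C280DEB1 (r,kernel):
  L0 @0x23[7] → 0x3F007  P=1,RW=1,US=1,PS=0
  L1 @0x3F[20] → 0x40007  P=1,RW=1,US=1,PS=0
  L2 @0x40[13] → 0x41007  P=1,RW=1,US=1,PS=0
  ⇒ phys 0x41EB1  [3 reads]
#7 VA=0x7C3C18013 (r,kernel):
  L0 @0x23[31] → 0x44007  P=1,RW=1,US=1,PS=0
  L1 @0x44[30] → 0x45007  P=1,RW=1,US=1,PS=0
  L2 @0x45[24] → 0x46007  P=1,RW=1,US=1,PS=0
  ⇒ phys 0x46013  [3 reads]

Entries read for #7: 3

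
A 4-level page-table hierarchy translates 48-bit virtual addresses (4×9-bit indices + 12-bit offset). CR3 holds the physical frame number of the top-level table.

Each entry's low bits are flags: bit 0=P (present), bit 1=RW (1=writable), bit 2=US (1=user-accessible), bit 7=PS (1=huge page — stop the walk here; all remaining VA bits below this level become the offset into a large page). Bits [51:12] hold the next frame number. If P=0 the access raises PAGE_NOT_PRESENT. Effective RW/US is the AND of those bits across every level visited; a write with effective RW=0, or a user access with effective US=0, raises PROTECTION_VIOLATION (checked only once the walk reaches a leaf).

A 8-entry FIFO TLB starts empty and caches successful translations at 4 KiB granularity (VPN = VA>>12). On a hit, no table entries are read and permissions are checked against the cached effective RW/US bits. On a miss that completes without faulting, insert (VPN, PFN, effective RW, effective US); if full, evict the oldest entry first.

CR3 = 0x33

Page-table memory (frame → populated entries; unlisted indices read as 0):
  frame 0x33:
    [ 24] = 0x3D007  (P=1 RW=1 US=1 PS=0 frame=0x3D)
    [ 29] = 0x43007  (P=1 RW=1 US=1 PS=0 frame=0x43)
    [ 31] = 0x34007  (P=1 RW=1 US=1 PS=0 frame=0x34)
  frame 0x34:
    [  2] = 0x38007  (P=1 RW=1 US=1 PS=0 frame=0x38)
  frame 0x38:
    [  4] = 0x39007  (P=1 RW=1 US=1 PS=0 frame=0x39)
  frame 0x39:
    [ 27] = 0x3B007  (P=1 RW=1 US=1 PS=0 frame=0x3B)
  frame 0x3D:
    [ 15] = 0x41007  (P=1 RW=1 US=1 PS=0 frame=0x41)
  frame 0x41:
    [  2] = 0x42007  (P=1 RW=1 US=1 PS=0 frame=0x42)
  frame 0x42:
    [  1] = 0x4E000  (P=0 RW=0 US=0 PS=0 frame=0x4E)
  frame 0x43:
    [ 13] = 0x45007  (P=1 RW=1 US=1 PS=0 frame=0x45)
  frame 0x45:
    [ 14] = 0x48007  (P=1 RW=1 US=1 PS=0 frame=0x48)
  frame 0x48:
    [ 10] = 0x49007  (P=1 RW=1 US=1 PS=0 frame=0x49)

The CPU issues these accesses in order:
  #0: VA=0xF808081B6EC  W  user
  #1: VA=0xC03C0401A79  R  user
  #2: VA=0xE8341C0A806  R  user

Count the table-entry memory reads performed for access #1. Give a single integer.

Per-access translation:
#0 VA=0xF808081B6EC (w,user):
  lvl0: tbl 0x33, slot 31 ⇒ 0x34007 (P1/RW1/US1/PS0)
  lvl1: tbl 0x34, slot 2 ⇒ 0x38007 (P1/RW1/US1/PS0)
  lvl2: tbl 0x38, slot 4 ⇒ 0x39007 (P1/RW1/US1/PS0)
  lvl3: tbl 0x39, slot 27 ⇒ 0x3B007 (P1/RW1/US1/PS0)
  ✓ 0x3B6EC  — 4 lookups
#1 VA=0xC03C0401A79 (r,user):
  lvl0: tbl 0x33, slot 24 ⇒ 0x3D007 (P1/RW1/US1/PS0)
  lvl1: tbl 0x3D, slot 15 ⇒ 0x41007 (P1/RW1/US1/PS0)
  lvl2: tbl 0x41, slot 2 ⇒ 0x42007 (P1/RW1/US1/PS0)
  lvl3: tbl 0x42, slot 1 ⇒ 0x4E000 (P0/RW0/US0/PS0)
  ✗ PAGE_NOT_PRESENT  [4 reads]
#2 VA=0xE8341C0A806 (r,user):
  lvl0: tbl 0x33, slot 29 ⇒ 0x43007 (P1/RW1/US1/PS0)
  lvl1: tbl 0x43, slot 13 ⇒ 0x45007 (P1/RW1/US1/PS0)
  lvl2: tbl 0x45, slot 14 ⇒ 0x48007 (P1/RW1/US1/PS0)
  lvl3: tbl 0x48, slot 10 ⇒ 0x49007 (P1/RW1/US1/PS0)
  ✓ 0x49806  — 4 lookups

Entries read for #1: 4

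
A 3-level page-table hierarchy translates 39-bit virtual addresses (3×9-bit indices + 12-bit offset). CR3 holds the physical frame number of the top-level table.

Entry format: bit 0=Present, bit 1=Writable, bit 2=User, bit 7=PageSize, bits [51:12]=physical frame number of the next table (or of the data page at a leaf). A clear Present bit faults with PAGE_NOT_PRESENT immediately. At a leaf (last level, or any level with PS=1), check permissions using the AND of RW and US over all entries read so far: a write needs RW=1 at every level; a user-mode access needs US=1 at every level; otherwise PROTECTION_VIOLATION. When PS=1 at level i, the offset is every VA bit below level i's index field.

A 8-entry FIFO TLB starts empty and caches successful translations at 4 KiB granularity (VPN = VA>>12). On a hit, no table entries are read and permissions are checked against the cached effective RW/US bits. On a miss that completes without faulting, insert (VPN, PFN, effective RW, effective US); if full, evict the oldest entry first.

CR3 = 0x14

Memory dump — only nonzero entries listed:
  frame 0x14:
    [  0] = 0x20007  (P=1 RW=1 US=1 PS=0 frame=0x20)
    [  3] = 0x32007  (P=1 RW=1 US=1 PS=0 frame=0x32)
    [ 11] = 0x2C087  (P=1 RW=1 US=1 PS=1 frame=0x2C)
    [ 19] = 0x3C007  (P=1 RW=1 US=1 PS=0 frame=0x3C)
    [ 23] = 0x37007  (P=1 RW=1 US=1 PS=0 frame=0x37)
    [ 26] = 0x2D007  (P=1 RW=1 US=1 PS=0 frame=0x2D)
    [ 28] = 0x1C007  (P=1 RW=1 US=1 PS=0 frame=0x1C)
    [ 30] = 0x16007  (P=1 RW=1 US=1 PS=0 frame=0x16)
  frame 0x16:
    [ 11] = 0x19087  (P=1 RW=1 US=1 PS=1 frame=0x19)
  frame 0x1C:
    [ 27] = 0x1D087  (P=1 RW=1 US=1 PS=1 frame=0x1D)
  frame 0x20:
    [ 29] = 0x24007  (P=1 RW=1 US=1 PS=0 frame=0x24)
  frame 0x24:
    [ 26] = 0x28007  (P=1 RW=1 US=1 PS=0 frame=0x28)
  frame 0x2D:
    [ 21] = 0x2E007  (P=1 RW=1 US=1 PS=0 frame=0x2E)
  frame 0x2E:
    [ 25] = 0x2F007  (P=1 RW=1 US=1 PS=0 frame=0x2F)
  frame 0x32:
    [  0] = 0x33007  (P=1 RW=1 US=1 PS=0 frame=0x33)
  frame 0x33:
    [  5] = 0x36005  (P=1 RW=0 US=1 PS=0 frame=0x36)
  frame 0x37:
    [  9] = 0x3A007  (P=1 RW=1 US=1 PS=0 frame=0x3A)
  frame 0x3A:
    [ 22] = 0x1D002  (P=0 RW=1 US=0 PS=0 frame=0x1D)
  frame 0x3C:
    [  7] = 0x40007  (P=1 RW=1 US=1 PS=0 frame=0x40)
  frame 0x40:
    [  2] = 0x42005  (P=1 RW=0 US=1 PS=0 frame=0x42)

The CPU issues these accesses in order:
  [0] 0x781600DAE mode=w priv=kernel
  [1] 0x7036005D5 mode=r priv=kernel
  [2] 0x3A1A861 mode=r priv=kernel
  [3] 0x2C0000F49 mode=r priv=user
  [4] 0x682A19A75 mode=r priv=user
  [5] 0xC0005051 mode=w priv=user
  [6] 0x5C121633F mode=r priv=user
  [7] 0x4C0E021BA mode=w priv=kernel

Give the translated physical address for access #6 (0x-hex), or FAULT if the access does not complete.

Per-access translation:
#0 VA=0x781600DAE (w,kernel):
  [0] read 0x14 idx=30: raw=0x16007 flags P=1 W=1 U=1 S=0
  [1] read 0x16 idx=11: raw=0x19087 flags P=1 W=1 U=1 S=1
  ✓ 0x19DAE (huge @L1)  — 2 lookups
#1 VA=0x7036005D5 (r,kernel):
  [0] read 0x14 idx=28: raw=0x1C007 flags P=1 W=1 U=1 S=0
  [1] read 0x1C idx=27: raw=0x1D087 flags P=1 W=1 U=1 S=1
  ✓ 0x1D5D5 (huge @L1)  — 2 lookups
#2 VA=0x3A1A861 (r,kernel):
  [0] read 0x14 idx=0: raw=0x20007 flags P=1 W=1 U=1 S=0
  [1] read 0x20 idx=29: raw=0x24007 flags P=1 W=1 U=1 S=0
  [2] read 0x24 idx=26: raw=0x28007 flags P=1 W=1 U=1 S=0
  ✓ 0x28861  — 3 lookups
#3 VA=0x2C0000F49 (r,user):
  [0] read 0x14 idx=11: raw=0x2C087 flags P=1 W=1 U=1 S=1
  ✓ 0x2CF49 (huge @L0)  — 1 lookups
#4 VA=0x682A19A75 (r,user):
  [0] read 0x14 idx=26: raw=0x2D007 flags P=1 W=1 U=1 S=0
  [1] read 0x2D idx=21: raw=0x2E007 flags P=1 W=1 U=1 S=0
  [2] read 0x2E idx=25: raw=0x2F007 flags P=1 W=1 U=1 S=0
  ✓ 0x2FA75  — 3 lookups
#5 VA=0xC0005051 (w,user):
  [0] read 0x14 idx=3: raw=0x32007 flags P=1 W=1 U=1 S=0
  [1] read 0x32 idx=0: raw=0x33007 flags P=1 W=1 U=1 S=0
  [2] read 0x33 idx=5: raw=0x36005 flags P=1 W=0 U=1 S=0
  ✗ PROTECTION_VIOLATION  [3 reads]
#6 VA=0x5C121633F (r,user):
  [0] read 0x14 idx=23: raw=0x37007 flags P=1 W=1 U=1 S=0
  [1] read 0x37 idx=9: raw=0x3A007 flags P=1 W=1 U=1 S=0
  [2] read 0x3A idx=22: raw=0x1D002 flags P=0 W=1 U=0 S=0
  ✗ PAGE_NOT_PRESENT  [3 reads]
#7 VA=0x4C0E021BA (w,kernel):
  [0] read 0x14 idx=19: raw=0x3C007 flags P=1 W=1 U=1 S=0
  [1] read 0x3C idx=7: raw=0x40007 flags P=1 W=1 U=1 S=0
  [2] read 0x40 idx=2: raw=0x42005 flags P=1 W=0 U=1 S=0
  ✗ PROTECTION_VIOLATION  [3 reads]

Access #6 PA: FAULT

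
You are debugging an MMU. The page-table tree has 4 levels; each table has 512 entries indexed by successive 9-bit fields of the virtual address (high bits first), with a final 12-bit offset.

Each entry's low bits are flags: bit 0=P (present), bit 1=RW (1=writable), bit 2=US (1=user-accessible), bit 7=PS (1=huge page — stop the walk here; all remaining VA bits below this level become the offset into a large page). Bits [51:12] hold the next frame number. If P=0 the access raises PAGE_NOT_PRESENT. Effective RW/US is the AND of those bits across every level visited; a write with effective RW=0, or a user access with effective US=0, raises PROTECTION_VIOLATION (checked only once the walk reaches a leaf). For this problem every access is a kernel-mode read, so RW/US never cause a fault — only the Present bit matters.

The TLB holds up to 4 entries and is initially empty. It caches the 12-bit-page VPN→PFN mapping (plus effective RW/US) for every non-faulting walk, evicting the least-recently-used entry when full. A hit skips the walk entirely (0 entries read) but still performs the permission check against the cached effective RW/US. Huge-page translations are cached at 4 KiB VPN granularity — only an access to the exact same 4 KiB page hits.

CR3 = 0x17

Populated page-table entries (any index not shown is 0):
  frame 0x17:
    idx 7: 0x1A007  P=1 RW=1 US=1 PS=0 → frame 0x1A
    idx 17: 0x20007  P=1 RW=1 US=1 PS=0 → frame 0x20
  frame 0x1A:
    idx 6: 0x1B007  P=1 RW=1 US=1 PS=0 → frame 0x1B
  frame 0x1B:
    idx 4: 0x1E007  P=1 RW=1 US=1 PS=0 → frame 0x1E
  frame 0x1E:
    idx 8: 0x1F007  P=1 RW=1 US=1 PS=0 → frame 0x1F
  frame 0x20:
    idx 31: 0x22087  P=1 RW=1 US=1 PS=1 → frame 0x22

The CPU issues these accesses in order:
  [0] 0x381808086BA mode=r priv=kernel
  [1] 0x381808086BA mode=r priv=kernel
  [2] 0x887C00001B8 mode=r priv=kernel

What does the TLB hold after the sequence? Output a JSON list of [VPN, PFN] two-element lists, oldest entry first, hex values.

Trace:
#0 VA=0x381808086BA (r,kernel):
  L0: frame=0x17 idx=7 entry=0x1A007 [P=1 RW=1 US=1 PS=0]
  L1: frame=0x1A idx=6 entry=0x1B007 [P=1 RW=1 US=1 PS=0]
  L2: frame=0x1B idx=4 entry=0x1E007 [P=1 RW=1 US=1 PS=0]
  L3: frame=0x1E idx=8 entry=0x1F007 [P=1 RW=1 US=1 PS=0]
  ⇒ phys 0x1F6BA  [4 reads]
#1 VA=0x381808086BA (r,kernel):
  TLB hit vpn=0x38180808 → PA=0x1F6BA
#2 VA=0x887C00001B8 (r,kernel):
  L0: frame=0x17 idx=17 entry=0x20007 [P=1 RW=1 US=1 PS=0]
  L1: frame=0x20 idx=31 entry=0x22087 [P=1 RW=1 US=1 PS=1]
  ⇒ phys 0x221B8 (huge @L1)  [2 reads]

TLB: [["0x38180808", "0x1F"], ["0x887C0000", "0x22"]]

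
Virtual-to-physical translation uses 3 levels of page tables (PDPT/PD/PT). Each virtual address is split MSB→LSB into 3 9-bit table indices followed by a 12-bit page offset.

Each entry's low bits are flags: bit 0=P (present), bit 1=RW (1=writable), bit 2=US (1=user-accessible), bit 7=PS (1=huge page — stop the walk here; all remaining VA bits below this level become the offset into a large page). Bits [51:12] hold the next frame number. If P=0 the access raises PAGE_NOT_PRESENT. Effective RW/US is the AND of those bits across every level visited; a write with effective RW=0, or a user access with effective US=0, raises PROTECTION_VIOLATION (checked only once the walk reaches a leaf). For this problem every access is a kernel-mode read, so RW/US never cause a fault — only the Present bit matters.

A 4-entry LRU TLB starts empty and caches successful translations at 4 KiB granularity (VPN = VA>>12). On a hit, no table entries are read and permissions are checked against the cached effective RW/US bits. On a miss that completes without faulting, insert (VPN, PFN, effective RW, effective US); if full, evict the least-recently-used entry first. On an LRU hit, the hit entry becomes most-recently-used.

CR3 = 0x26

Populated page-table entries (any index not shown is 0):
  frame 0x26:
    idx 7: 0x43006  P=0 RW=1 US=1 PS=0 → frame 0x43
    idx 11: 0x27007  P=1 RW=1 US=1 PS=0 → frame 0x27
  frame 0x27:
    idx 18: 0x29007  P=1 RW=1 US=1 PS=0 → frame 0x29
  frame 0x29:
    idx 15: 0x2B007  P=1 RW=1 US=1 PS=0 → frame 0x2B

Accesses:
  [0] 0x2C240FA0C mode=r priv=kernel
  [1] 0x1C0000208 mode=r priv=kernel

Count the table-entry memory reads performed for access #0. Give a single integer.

Trace:
#0 VA=0x2C240FA0C (r,kernel):
  L0 @0x26[11] → 0x27007  P=1,RW=1,US=1,PS=0
  L1 @0x27[18] → 0x29007  P=1,RW=1,US=1,PS=0
  L2 @0x29[15] → 0x2B007  P=1,RW=1,US=1,PS=0
  → PA=0x2BA0C  (3 entries read)
#1 VA=0x1C0000208 (r,kernel):
  L0 @0x26[7] → 0x43006  P=0,RW=1,US=1,PS=0
  ✗ PAGE_NOT_PRESENT  [1 reads]

Entries read for #0: 3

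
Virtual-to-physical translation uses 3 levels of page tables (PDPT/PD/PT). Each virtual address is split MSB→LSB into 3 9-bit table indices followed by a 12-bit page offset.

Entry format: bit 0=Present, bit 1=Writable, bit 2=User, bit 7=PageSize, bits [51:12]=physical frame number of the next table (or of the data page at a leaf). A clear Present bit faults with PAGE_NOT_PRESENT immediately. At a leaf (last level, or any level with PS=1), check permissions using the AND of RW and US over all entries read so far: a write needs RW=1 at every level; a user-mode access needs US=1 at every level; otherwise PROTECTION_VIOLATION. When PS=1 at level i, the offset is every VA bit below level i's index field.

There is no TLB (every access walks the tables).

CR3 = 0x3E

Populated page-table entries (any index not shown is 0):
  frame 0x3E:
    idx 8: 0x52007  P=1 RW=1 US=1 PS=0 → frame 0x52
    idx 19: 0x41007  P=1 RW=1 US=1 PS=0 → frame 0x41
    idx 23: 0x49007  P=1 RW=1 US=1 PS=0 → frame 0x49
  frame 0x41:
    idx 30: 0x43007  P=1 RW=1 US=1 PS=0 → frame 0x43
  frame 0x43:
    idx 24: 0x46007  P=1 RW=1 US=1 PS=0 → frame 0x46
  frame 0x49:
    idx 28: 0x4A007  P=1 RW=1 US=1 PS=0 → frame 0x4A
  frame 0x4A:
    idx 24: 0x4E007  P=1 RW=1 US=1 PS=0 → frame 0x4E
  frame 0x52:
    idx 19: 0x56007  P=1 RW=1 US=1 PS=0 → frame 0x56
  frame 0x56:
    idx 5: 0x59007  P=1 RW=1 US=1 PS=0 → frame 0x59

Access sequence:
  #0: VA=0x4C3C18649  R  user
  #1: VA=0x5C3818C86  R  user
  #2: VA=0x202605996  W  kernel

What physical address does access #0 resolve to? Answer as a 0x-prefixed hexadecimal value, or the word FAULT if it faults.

Per-access translation:
#0 VA=0x4C3C18649 (r,user):
  [0] read 0x3E idx=19: raw=0x41007 flags P=1 W=1 U=1 S=0
  [1] read 0x41 idx=30: raw=0x43007 flags P=1 W=1 U=1 S=0
  [2] read 0x43 idx=24: raw=0x46007 flags P=1 W=1 U=1 S=0
  ✓ 0x46649  — 3 lookups
#1 VA=0x5C3818C86 (r,user):
  [0] read 0x3E idx=23: raw=0x49007 flags P=1 W=1 U=1 S=0
  [1] read 0x49 idx=28: raw=0x4A007 flags P=1 W=1 U=1 S=0
  [2] read 0x4A idx=24: raw=0x4E007 flags P=1 W=1 U=1 S=0
  ✓ 0x4EC86  — 3 lookups
#2 VA=0x202605996 (w,kernel):
  [0] read 0x3E idx=8: raw=0x52007 flags P=1 W=1 U=1 S=0
  [1] read 0x52 idx=19: raw=0x56007 flags P=1 W=1 U=1 S=0
  [2] read 0x56 idx=5: raw=0x59007 flags P=1 W=1 U=1 S=0
  ✓ 0x59996  — 3 lookups

Access #0 PA: 0x46649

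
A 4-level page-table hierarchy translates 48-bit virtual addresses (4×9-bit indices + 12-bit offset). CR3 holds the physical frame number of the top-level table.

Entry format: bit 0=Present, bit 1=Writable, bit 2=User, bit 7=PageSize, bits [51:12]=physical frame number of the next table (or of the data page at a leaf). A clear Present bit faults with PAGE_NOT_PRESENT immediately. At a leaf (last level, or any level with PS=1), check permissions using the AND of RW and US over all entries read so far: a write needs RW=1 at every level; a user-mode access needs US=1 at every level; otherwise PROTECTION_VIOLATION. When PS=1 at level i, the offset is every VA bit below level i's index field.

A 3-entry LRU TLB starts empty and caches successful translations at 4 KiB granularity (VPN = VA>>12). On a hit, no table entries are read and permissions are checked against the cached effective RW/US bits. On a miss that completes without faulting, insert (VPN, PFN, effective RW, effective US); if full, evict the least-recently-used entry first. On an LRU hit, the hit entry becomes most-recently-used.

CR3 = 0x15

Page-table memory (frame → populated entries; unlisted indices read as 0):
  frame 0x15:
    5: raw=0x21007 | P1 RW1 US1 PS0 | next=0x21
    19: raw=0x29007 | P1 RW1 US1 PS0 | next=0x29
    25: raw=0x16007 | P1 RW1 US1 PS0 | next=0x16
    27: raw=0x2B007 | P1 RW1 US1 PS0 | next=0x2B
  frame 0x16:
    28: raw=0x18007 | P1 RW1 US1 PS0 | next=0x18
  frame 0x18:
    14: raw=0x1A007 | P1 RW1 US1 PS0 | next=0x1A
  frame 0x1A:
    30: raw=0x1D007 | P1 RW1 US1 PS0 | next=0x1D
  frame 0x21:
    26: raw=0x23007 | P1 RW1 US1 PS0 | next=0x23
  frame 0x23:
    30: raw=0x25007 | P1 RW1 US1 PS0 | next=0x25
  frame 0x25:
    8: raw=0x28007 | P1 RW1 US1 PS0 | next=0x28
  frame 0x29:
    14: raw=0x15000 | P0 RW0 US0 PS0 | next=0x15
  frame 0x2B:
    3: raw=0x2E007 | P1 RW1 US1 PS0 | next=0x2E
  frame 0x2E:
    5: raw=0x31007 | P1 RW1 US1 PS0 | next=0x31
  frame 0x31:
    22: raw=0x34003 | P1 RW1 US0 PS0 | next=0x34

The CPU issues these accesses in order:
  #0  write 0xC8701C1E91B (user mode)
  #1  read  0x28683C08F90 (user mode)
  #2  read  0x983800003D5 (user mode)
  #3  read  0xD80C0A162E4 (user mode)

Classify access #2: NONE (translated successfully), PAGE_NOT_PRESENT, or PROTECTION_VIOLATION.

Per-access translation:
#0 VA=0xC8701C1E91B (w,user):
  [0] read 0x15 idx=25: raw=0x16007 flags P=1 W=1 U=1 S=0
  [1] read 0x16 idx=28: raw=0x18007 flags P=1 W=1 U=1 S=0
  [2] read 0x18 idx=14: raw=0x1A007 flags P=1 W=1 U=1 S=0
  [3] read 0x1A idx=30: raw=0x1D007 flags P=1 W=1 U=1 S=0
  ✓ 0x1D91B  — 4 lookups
#1 VA=0x28683C08F90 (r,user):
  [0] read 0x15 idx=5: raw=0x21007 flags P=1 W=1 U=1 S=0
  [1] read 0x21 idx=26: raw=0x23007 flags P=1 W=1 U=1 S=0
  [2] read 0x23 idx=30: raw=0x25007 flags P=1 W=1 U=1 S=0
  [3] read 0x25 idx=8: raw=0x28007 flags P=1 W=1 U=1 S=0
  ✓ 0x28F90  — 4 lookups
#2 VA=0x983800003D5 (r,user):
  [0] read 0x15 idx=19: raw=0x29007 flags P=1 W=1 U=1 S=0
  [1] read 0x29 idx=14: raw=0x15000 flags P=0 W=0 U=0 S=0
  ⇒ fault: PAGE_NOT_PRESENT  — 2 lookups
#3 VA=0xD80C0A162E4 (r,user):
  [0] read 0x15 idx=27: raw=0x2B007 flags P=1 W=1 U=1 S=0
  [1] read 0x2B idx=3: raw=0x2E007 flags P=1 W=1 U=1 S=0
  [2] read 0x2E idx=5: raw=0x31007 flags P=1 W=1 U=1 S=0
  [3] read 0x31 idx=22: raw=0x34003 flags P=1 W=1 U=0 S=0
  ⇒ fault: PROTECTION_VIOLATION  — 4 lookups

Access #2 fault: PAGE_NOT_PRESENT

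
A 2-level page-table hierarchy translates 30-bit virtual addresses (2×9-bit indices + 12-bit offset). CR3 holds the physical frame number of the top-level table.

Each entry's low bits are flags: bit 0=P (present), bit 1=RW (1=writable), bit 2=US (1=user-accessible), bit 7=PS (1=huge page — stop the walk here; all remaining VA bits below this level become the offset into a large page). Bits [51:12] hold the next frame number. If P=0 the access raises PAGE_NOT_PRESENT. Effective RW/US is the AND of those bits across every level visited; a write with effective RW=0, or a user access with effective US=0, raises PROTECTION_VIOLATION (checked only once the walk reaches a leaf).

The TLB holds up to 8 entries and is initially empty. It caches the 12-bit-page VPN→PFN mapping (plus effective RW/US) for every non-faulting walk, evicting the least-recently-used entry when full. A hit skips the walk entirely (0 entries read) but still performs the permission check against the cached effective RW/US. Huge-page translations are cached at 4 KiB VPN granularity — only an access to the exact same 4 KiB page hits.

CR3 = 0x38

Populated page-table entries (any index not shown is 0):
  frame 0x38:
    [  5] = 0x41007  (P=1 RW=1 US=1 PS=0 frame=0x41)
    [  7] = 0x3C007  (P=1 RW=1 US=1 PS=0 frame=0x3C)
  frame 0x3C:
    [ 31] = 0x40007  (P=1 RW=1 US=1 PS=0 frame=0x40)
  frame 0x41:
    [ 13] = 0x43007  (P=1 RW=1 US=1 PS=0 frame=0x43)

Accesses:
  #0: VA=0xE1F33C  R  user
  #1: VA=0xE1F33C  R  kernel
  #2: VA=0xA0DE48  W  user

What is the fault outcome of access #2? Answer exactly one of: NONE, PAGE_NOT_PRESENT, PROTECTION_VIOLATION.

Per-access translation:
#0 VA=0xE1F33C (r,user):
  [0] read 0x38 idx=7: raw=0x3C007 flags P=1 W=1 U=1 S=0
  [1] read 0x3C idx=31: raw=0x40007 flags P=1 W=1 U=1 S=0
  ⇒ phys 0x4033C  [2 reads]
#1 VA=0xE1F33C (r,kernel):
  TLB hit vpn=0xE1F → PA=0x4033C
#2 VA=0xA0DE48 (w,user):
  [0] read 0x38 idx=5: raw=0x41007 flags P=1 W=1 U=1 S=0
  [1] read 0x41 idx=13: raw=0x43007 flags P=1 W=1 U=1 S=0
  ⇒ phys 0x43E48  [2 reads]

Access #2 fault: NONE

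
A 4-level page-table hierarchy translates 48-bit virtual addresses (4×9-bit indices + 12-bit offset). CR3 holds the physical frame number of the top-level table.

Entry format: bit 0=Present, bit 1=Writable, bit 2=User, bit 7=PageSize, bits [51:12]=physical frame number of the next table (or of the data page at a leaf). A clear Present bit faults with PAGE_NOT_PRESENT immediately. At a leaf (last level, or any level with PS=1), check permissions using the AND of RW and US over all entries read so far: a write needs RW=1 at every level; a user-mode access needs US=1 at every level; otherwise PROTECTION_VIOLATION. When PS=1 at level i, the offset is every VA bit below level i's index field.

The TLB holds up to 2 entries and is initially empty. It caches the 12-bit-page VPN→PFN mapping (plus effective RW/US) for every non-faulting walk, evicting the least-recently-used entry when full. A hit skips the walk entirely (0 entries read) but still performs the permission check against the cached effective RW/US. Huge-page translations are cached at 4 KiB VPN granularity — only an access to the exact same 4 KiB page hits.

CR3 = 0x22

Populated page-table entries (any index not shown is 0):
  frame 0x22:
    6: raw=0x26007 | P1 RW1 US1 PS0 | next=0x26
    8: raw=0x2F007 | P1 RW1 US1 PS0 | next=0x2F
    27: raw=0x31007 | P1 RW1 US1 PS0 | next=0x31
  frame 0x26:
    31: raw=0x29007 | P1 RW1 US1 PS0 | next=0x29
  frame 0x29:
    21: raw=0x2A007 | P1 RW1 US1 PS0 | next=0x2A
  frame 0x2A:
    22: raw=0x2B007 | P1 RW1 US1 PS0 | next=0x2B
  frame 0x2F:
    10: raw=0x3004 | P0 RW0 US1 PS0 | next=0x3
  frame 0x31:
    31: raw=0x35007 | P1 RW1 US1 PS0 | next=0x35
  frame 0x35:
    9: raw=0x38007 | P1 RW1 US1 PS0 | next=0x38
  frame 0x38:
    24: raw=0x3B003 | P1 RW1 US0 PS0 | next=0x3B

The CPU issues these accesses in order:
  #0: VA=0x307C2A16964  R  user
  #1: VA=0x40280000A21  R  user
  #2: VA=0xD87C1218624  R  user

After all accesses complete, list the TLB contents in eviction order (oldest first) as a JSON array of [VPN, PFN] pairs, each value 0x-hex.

Walk each access:
#0 VA=0x307C2A16964 (r,user):
  lvl0: tbl 0x22, slot 6 ⇒ 0x26007 (P1/RW1/US1/PS0)
  lvl1: tbl 0x26, slot 31 ⇒ 0x29007 (P1/RW1/US1/PS0)
  lvl2: tbl 0x29, slot 21 ⇒ 0x2A007 (P1/RW1/US1/PS0)
  lvl3: tbl 0x2A, slot 22 ⇒ 0x2B007 (P1/RW1/US1/PS0)
  ✓ 0x2B964  — 4 lookups
#1 VA=0x40280000A21 (r,user):
  lvl0: tbl 0x22, slot 8 ⇒ 0x2F007 (P1/RW1/US1/PS0)
  lvl1: tbl 0x2F, slot 10 ⇒ 0x3004 (P0/RW0/US1/PS0)
  → PAGE_NOT_PRESENT  (2 entries read)
#2 VA=0xD87C1218624 (r,user):
  lvl0: tbl 0x22, slot 27 ⇒ 0x31007 (P1/RW1/US1/PS0)
  lvl1: tbl 0x31, slot 31 ⇒ 0x35007 (P1/RW1/US1/PS0)
  lvl2: tbl 0x35, slot 9 ⇒ 0x38007 (P1/RW1/US1/PS0)
  lvl3: tbl 0x38, slot 24 ⇒ 0x3B003 (P1/RW1/US0/PS0)
  → PROTECTION_VIOLATION  (4 entries read)

TLB: [["0x307C2A16", "0x2B"]]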